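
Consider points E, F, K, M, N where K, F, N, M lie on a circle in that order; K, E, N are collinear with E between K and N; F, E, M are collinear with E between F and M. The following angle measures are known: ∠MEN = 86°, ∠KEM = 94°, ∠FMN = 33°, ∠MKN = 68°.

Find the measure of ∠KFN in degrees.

∠KFN = 129°

1. ∠FEN = 94°  [vertical angles at E]
2. ∠FKN = 33°  [same arc FN]
3. ∠MFN = 68°  [same arc NM]
4. ∠FNK = 18°  [△FEN]
5. ∠KFN = 129°  [△KFN]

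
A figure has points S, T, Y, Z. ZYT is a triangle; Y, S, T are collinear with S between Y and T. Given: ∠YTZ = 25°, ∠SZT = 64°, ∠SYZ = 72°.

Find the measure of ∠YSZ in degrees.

∠YSZ = 89°

1. ∠STZ = 25°  [S on ray TY]
2. ∠TSZ = 91°  [△ZST]
3. ∠YSZ = 89°  [linear pair at S on YT]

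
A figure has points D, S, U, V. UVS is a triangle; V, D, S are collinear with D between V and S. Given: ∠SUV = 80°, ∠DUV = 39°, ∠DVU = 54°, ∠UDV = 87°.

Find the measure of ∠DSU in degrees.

1. ∠SVU = 54°  [D on ray VS]
2. ∠USV = 46°  [△UVS]
3. ∠DSU = 46°  [D on ray SV]

∠DSU = 46°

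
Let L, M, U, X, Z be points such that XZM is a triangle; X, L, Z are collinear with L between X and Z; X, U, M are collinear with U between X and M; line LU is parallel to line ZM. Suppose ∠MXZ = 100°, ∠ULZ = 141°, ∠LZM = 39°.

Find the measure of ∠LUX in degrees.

1. ∠LXU = 100°  [L on XZ, U on XM]
2. ∠ULX = 39°  [linear pair at L on XZ]
3. ∠LUX = 41°  [△XLU]

∠LUX = 41°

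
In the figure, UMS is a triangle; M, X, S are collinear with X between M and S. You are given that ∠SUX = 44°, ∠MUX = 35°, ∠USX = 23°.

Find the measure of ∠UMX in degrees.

∠UMX = 78°

1. ∠SXU = 113°  [△UXS]
2. ∠MXU = 67°  [linear pair at X on MS]
3. ∠UMX = 78°  [△UMX]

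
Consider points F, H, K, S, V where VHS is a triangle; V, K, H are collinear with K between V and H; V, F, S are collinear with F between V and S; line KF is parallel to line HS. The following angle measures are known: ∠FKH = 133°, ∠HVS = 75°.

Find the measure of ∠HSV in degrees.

1. ∠FKV = 47°  [linear pair at K on VH]
2. ∠FVK = 75°  [K on VH, F on VS]
3. ∠KFV = 58°  [△VKF]
4. ∠HSV = 58°  [KF∥HS, corresponding at F]

∠HSV = 58°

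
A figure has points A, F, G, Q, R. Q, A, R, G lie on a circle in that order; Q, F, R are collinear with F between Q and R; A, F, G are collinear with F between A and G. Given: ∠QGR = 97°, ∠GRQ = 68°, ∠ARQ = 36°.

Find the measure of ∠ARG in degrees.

∠ARG = 104°

1. ∠QAR = 83°  [cyclic QARG, opposite ∠A+∠G]
2. ∠GQR = 15°  [△QRG]
3. ∠AQR = 61°  [△QAR]
4. ∠GAR = 15°  [same arc RG]
5. ∠AGR = 61°  [same arc AR]
6. ∠ARG = 104°  [△ARG]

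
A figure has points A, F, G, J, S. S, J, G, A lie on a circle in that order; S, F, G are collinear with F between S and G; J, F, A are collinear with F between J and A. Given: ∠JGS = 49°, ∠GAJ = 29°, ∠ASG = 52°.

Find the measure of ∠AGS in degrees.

∠AGS = 50°

1. ∠JAS = 49°  [same arc SJ]
2. ∠AFS = 79°  [△SFA]
3. ∠AFG = 101°  [linear pair at F on SG]
4. ∠AGS = 50°  [△GFA]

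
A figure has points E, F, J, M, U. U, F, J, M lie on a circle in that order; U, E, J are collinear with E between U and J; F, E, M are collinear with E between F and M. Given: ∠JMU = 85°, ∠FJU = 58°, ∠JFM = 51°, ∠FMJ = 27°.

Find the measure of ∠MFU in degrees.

1. ∠JFU = 95°  [cyclic UFJM, opposite ∠F+∠M]
2. ∠FUJ = 27°  [△UFJ]
3. ∠FEJ = 71°  [△FEJ]
4. ∠FEU = 109°  [linear pair at E on UJ]
5. ∠MFU = 44°  [△UEF]

∠MFU = 44°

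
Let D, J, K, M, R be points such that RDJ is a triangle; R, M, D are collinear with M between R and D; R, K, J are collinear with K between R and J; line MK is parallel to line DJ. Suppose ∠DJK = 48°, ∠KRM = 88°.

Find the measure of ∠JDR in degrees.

1. ∠DJR = 48°  [K on ray JR]
2. ∠DRJ = 88°  [M on RD, K on RJ]
3. ∠JDR = 44°  [△RDJ]

∠JDR = 44°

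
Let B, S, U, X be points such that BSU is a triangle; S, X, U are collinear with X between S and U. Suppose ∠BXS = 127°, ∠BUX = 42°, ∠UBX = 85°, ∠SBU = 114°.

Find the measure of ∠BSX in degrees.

∠BSX = 24°

1. ∠BUS = 42°  [X on ray US]
2. ∠BSU = 24°  [△BSU]
3. ∠BSX = 24°  [X on ray SU]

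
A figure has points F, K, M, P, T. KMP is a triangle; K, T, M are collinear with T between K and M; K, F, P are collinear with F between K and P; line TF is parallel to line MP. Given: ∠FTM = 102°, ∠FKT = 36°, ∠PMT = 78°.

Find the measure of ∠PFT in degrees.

1. ∠FTK = 78°  [linear pair at T on KM]
2. ∠KFT = 66°  [△KTF]
3. ∠PFT = 114°  [linear pair at F on KP]

∠PFT = 114°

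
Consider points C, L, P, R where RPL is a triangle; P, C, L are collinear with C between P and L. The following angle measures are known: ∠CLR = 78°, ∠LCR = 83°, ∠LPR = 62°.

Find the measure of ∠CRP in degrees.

∠CRP = 21°

1. ∠PCR = 97°  [linear pair at C on PL]
2. ∠CPR = 62°  [C on ray PL]
3. ∠CRP = 21°  [△RPC]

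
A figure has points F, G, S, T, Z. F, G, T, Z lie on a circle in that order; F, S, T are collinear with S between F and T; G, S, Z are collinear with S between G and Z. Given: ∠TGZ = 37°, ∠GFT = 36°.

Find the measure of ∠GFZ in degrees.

∠GFZ = 73°

1. ∠GZT = 36°  [same arc GT]
2. ∠GTZ = 107°  [△GTZ]
3. ∠GFZ = 73°  [cyclic FGTZ, opposite ∠F+∠T]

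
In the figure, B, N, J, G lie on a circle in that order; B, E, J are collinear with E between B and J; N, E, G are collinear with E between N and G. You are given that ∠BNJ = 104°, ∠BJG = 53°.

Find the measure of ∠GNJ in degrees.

∠GNJ = 51°

1. ∠BGJ = 76°  [cyclic BNJG, opposite ∠N+∠G]
2. ∠GBJ = 51°  [△BJG]
3. ∠GNJ = 51°  [same arc JG]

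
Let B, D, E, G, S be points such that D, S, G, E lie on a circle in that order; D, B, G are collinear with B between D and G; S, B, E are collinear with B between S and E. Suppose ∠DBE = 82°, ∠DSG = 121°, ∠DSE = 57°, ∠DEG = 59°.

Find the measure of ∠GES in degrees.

1. ∠EBG = 98°  [linear pair at B on DG]
2. ∠DGE = 57°  [same arc DE]
3. ∠GES = 25°  [△GBE]

∠GES = 25°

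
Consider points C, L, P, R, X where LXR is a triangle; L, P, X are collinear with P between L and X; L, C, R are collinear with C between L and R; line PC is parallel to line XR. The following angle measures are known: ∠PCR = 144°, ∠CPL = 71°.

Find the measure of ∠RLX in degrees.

∠RLX = 73°

1. ∠LCP = 36°  [linear pair at C on LR]
2. ∠CLP = 73°  [△LPC]
3. ∠RLX = 73°  [P on LX, C on LR]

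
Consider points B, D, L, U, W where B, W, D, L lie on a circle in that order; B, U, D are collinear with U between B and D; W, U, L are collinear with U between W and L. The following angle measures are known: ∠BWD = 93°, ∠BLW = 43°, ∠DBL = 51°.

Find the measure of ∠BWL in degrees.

1. ∠BLD = 87°  [cyclic BWDL, opposite ∠W+∠L]
2. ∠BDL = 42°  [△BDL]
3. ∠BWL = 42°  [same arc BL]

∠BWL = 42°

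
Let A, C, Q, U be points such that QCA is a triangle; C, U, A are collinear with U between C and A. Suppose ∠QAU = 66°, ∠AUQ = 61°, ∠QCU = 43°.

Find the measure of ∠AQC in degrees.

∠AQC = 71°

1. ∠CAQ = 66°  [U on ray AC]
2. ∠ACQ = 43°  [U on ray CA]
3. ∠AQC = 71°  [△QCA]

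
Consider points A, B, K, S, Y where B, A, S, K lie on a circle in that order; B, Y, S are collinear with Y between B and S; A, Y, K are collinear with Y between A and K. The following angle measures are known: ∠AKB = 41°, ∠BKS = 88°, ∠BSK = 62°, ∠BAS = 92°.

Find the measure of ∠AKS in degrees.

1. ∠ASB = 41°  [same arc BA]
2. ∠ABS = 47°  [△BAS]
3. ∠AKS = 47°  [same arc AS]

∠AKS = 47°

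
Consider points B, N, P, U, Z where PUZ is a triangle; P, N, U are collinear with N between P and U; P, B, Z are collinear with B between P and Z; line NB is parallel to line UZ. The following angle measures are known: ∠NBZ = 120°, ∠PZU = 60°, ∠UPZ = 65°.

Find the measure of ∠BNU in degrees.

1. ∠NBP = 60°  [linear pair at B on PZ]
2. ∠BPN = 65°  [N on PU, B on PZ]
3. ∠BNP = 55°  [△PNB]
4. ∠BNU = 125°  [linear pair at N on PU]

∠BNU = 125°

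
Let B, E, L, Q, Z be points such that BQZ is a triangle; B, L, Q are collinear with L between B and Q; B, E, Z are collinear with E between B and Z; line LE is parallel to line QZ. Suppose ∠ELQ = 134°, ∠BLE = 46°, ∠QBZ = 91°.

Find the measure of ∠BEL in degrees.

1. ∠BQZ = 46°  [LE∥QZ, corresponding at L]
2. ∠BZQ = 43°  [△BQZ]
3. ∠BEL = 43°  [LE∥QZ, corresponding at E]

∠BEL = 43°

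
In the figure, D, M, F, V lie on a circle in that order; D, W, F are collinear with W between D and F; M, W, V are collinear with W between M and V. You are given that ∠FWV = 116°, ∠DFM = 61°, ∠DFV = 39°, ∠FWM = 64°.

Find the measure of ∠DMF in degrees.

∠DMF = 94°

1. ∠DWM = 116°  [vertical angles at W]
2. ∠DMV = 39°  [same arc DV]
3. ∠FDM = 25°  [△DWM]
4. ∠DMF = 94°  [△DMF]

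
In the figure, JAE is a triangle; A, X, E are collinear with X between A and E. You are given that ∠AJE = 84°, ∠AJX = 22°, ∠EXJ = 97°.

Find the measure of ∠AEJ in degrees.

∠AEJ = 21°

1. ∠AXJ = 83°  [linear pair at X on AE]
2. ∠JAX = 75°  [△JAX]
3. ∠EAJ = 75°  [X on ray AE]
4. ∠AEJ = 21°  [△JAE]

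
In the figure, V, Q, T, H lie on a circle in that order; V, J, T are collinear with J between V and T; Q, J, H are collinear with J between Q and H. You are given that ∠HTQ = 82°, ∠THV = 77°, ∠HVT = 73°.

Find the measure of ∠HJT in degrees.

∠HJT = 125°

1. ∠HTV = 30°  [△VTH]
2. ∠HQT = 73°  [same arc TH]
3. ∠QHT = 25°  [△QTH]
4. ∠HJT = 125°  [△TJH]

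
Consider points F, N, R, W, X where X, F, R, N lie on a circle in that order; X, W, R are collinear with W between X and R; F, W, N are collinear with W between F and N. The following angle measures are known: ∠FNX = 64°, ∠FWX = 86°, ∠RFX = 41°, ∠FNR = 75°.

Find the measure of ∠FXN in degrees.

∠FXN = 97°

1. ∠FRX = 64°  [same arc XF]
2. ∠FXR = 75°  [△XFR]
3. ∠NFX = 19°  [△XWF]
4. ∠FXN = 97°  [△XFN]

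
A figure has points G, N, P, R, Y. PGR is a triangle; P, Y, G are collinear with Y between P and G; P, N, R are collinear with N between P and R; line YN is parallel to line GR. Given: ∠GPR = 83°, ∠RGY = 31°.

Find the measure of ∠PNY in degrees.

∠PNY = 66°

1. ∠PGR = 31°  [Y on ray GP]
2. ∠GRP = 66°  [△PGR]
3. ∠PNY = 66°  [YN∥GR, corresponding at N]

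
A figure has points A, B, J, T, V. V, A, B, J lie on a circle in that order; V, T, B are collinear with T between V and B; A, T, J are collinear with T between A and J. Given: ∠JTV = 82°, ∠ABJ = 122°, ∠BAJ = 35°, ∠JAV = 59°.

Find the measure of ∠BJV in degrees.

1. ∠BVJ = 35°  [same arc BJ]
2. ∠JBV = 59°  [same arc VJ]
3. ∠BJV = 86°  [△VBJ]

∠BJV = 86°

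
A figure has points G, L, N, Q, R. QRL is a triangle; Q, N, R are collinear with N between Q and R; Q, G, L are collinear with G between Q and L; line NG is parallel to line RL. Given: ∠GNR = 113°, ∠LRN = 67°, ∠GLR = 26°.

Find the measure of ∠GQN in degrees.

1. ∠LRQ = 67°  [N on ray RQ]
2. ∠QLR = 26°  [G on ray LQ]
3. ∠LQR = 87°  [△QRL]
4. ∠GQN = 87°  [N on QR, G on QL]

∠GQN = 87°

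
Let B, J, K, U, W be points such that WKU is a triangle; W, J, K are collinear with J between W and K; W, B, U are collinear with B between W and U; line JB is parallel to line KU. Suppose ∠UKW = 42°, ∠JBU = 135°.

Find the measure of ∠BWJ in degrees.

∠BWJ = 93°

1. ∠BJW = 42°  [JB∥KU, corresponding at J]
2. ∠JBW = 45°  [linear pair at B on WU]
3. ∠BWJ = 93°  [△WJB]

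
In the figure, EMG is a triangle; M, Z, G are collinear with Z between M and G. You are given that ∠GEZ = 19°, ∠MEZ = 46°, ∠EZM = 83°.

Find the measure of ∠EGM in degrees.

1. ∠EZG = 97°  [linear pair at Z on MG]
2. ∠EGZ = 64°  [△EZG]
3. ∠EGM = 64°  [Z on ray GM]

∠EGM = 64°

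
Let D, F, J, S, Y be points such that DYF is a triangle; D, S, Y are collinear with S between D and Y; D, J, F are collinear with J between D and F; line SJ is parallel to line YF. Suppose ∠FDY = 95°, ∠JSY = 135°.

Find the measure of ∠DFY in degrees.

∠DFY = 40°

1. ∠JDS = 95°  [S on DY, J on DF]
2. ∠DSJ = 45°  [linear pair at S on DY]
3. ∠DJS = 40°  [△DSJ]
4. ∠DFY = 40°  [SJ∥YF, corresponding at J]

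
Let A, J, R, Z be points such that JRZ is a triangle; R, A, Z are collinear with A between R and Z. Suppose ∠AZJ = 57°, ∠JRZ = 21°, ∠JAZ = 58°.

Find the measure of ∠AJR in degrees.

1. ∠ARJ = 21°  [A on ray RZ]
2. ∠JAR = 122°  [linear pair at A on RZ]
3. ∠AJR = 37°  [△JRA]

∠AJR = 37°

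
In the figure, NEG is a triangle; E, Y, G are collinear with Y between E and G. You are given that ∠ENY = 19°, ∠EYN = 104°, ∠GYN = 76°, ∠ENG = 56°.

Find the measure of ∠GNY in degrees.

∠GNY = 37°

1. ∠NEY = 57°  [△NEY]
2. ∠GEN = 57°  [Y on ray EG]
3. ∠EGN = 67°  [△NEG]
4. ∠NGY = 67°  [Y on ray GE]
5. ∠GNY = 37°  [△NYG]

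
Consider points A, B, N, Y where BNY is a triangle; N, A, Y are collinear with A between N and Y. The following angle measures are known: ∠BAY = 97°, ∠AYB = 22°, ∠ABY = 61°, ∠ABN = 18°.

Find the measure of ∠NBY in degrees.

∠NBY = 79°

1. ∠BAN = 83°  [linear pair at A on NY]
2. ∠BYN = 22°  [A on ray YN]
3. ∠ANB = 79°  [△BNA]
4. ∠BNY = 79°  [A on ray NY]
5. ∠NBY = 79°  [△BNY]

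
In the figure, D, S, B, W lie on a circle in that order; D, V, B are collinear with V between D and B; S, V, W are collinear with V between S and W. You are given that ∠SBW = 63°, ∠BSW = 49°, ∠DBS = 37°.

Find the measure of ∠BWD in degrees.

∠BWD = 105°

1. ∠SDW = 117°  [cyclic DSBW, opposite ∠D+∠B]
2. ∠BDW = 49°  [same arc BW]
3. ∠DWS = 37°  [same arc DS]
4. ∠DSW = 26°  [△DSW]
5. ∠DBW = 26°  [same arc DW]
6. ∠BWD = 105°  [△DBW]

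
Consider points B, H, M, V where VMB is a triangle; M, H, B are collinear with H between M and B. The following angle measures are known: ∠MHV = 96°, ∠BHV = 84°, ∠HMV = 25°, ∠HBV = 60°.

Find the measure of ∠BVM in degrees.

1. ∠BMV = 25°  [H on ray MB]
2. ∠MBV = 60°  [H on ray BM]
3. ∠BVM = 95°  [△VMB]

∠BVM = 95°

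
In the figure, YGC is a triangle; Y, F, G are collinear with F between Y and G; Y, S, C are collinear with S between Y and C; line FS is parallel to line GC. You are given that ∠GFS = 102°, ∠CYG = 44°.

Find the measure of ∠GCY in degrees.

∠GCY = 58°

1. ∠SFY = 78°  [linear pair at F on YG]
2. ∠FYS = 44°  [F on YG, S on YC]
3. ∠FSY = 58°  [△YFS]
4. ∠GCY = 58°  [FS∥GC, corresponding at S]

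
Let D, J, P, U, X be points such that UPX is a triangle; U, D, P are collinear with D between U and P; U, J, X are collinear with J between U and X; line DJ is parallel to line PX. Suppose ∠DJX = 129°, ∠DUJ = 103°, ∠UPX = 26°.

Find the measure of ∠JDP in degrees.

1. ∠DJU = 51°  [linear pair at J on UX]
2. ∠JDU = 26°  [△UDJ]
3. ∠JDP = 154°  [linear pair at D on UP]

∠JDP = 154°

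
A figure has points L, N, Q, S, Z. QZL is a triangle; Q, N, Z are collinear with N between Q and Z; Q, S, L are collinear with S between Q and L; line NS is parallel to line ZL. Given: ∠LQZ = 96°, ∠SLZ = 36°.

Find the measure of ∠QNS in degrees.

1. ∠QLZ = 36°  [S on ray LQ]
2. ∠LZQ = 48°  [△QZL]
3. ∠QNS = 48°  [NS∥ZL, corresponding at N]

∠QNS = 48°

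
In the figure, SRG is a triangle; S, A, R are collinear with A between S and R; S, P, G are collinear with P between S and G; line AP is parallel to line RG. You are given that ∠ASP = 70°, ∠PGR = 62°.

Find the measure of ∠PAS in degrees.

∠PAS = 48°

1. ∠GSR = 70°  [A on SR, P on SG]
2. ∠RGS = 62°  [P on ray GS]
3. ∠GRS = 48°  [△SRG]
4. ∠PAS = 48°  [AP∥RG, corresponding at A]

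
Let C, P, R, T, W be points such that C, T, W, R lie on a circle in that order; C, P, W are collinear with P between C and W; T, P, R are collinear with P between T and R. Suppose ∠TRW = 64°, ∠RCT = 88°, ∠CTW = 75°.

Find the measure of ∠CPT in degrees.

1. ∠TCW = 64°  [same arc TW]
2. ∠RWT = 92°  [cyclic CTWR, opposite ∠C+∠W]
3. ∠CWT = 41°  [△CTW]
4. ∠RTW = 24°  [△TWR]
5. ∠TPW = 115°  [△TPW]
6. ∠CPT = 65°  [linear pair at P on CW]

∠CPT = 65°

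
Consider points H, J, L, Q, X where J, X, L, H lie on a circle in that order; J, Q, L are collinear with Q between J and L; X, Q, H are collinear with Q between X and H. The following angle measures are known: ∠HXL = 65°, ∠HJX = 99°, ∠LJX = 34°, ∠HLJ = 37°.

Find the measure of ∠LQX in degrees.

1. ∠HXJ = 37°  [same arc JH]
2. ∠JQX = 109°  [△JQX]
3. ∠LQX = 71°  [linear pair at Q on JL]

∠LQX = 71°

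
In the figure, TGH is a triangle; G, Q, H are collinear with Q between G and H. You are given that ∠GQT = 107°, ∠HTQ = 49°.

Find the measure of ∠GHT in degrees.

1. ∠HQT = 73°  [linear pair at Q on GH]
2. ∠QHT = 58°  [△TQH]
3. ∠GHT = 58°  [Q on ray HG]

∠GHT = 58°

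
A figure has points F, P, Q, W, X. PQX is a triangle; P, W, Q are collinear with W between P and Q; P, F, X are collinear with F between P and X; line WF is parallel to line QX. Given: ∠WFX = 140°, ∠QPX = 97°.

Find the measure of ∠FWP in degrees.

1. ∠PFW = 40°  [linear pair at F on PX]
2. ∠FPW = 97°  [W on PQ, F on PX]
3. ∠FWP = 43°  [△PWF]

∠FWP = 43°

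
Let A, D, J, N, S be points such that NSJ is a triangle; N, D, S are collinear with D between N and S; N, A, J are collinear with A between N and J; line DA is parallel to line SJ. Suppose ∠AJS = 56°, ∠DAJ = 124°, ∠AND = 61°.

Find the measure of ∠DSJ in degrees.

∠DSJ = 63°

1. ∠NJS = 56°  [A on ray JN]
2. ∠JNS = 61°  [D on NS, A on NJ]
3. ∠JSN = 63°  [△NSJ]
4. ∠DSJ = 63°  [D on ray SN]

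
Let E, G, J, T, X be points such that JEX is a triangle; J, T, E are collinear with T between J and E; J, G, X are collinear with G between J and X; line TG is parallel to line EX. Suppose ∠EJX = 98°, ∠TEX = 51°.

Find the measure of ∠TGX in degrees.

1. ∠JEX = 51°  [T on ray EJ]
2. ∠EXJ = 31°  [△JEX]
3. ∠JGT = 31°  [TG∥EX, corresponding at G]
4. ∠TGX = 149°  [linear pair at G on JX]

∠TGX = 149°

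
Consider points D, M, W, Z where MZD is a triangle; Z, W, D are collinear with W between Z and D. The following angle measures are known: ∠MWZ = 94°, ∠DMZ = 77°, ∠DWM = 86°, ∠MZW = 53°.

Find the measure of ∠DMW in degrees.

∠DMW = 44°

1. ∠DZM = 53°  [W on ray ZD]
2. ∠MDZ = 50°  [△MZD]
3. ∠MDW = 50°  [W on ray DZ]
4. ∠DMW = 44°  [△MWD]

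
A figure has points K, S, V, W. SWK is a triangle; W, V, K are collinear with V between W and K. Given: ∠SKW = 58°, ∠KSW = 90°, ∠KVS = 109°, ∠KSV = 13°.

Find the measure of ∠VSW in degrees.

1. ∠KWS = 32°  [△SWK]
2. ∠SVW = 71°  [linear pair at V on WK]
3. ∠SWV = 32°  [V on ray WK]
4. ∠VSW = 77°  [△SWV]

∠VSW = 77°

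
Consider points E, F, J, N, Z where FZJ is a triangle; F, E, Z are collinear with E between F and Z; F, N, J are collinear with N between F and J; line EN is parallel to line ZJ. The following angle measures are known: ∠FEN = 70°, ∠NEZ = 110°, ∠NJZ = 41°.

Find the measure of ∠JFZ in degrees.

1. ∠FZJ = 70°  [EN∥ZJ, corresponding at E]
2. ∠FJZ = 41°  [N on ray JF]
3. ∠JFZ = 69°  [△FZJ]

∠JFZ = 69°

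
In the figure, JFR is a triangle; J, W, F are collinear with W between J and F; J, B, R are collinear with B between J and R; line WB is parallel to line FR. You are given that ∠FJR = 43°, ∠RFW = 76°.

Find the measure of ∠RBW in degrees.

∠RBW = 119°

1. ∠JFR = 76°  [W on ray FJ]
2. ∠FRJ = 61°  [△JFR]
3. ∠JBW = 61°  [WB∥FR, corresponding at B]
4. ∠RBW = 119°  [linear pair at B on JR]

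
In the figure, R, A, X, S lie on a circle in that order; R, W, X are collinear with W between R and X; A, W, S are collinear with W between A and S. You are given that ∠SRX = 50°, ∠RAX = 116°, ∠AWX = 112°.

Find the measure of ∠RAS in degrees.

1. ∠RSX = 64°  [cyclic RAXS, opposite ∠A+∠S]
2. ∠RXS = 66°  [△RXS]
3. ∠RAS = 66°  [same arc RS]

∠RAS = 66°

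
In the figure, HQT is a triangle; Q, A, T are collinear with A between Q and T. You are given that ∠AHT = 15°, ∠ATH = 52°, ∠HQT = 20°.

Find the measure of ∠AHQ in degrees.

∠AHQ = 93°

1. ∠HAT = 113°  [△HAT]
2. ∠AQH = 20°  [A on ray QT]
3. ∠HAQ = 67°  [linear pair at A on QT]
4. ∠AHQ = 93°  [△HQA]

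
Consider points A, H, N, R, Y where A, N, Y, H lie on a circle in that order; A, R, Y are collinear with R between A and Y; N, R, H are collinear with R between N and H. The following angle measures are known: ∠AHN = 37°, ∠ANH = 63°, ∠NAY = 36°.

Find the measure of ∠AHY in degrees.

∠AHY = 73°

1. ∠AYN = 37°  [same arc AN]
2. ∠ANY = 107°  [△ANY]
3. ∠AHY = 73°  [cyclic ANYH, opposite ∠N+∠H]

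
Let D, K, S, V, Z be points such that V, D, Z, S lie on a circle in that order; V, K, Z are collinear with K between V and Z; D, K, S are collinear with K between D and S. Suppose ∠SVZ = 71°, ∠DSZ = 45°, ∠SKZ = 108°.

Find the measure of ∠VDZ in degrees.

1. ∠SZV = 27°  [△ZKS]
2. ∠VSZ = 82°  [△VZS]
3. ∠VDZ = 98°  [cyclic VDZS, opposite ∠D+∠S]

∠VDZ = 98°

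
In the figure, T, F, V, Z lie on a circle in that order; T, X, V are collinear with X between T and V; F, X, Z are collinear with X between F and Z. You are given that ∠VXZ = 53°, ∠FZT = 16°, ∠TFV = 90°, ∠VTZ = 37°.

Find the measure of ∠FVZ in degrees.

∠FVZ = 69°

1. ∠FVT = 16°  [same arc TF]
2. ∠FTV = 74°  [△TFV]
3. ∠VFZ = 37°  [same arc VZ]
4. ∠FZV = 74°  [same arc FV]
5. ∠FVZ = 69°  [△FVZ]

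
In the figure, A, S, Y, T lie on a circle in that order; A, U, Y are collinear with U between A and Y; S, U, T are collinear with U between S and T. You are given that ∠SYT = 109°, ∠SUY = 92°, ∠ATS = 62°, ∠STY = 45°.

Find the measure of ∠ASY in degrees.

∠ASY = 73°

1. ∠TSY = 26°  [△SYT]
2. ∠AYS = 62°  [△SUY]
3. ∠SAY = 45°  [same arc SY]
4. ∠ASY = 73°  [△ASY]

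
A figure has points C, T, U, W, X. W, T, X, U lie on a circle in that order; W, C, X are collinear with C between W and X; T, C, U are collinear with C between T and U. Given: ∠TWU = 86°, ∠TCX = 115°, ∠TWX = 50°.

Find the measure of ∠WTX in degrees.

1. ∠TXU = 94°  [cyclic WTXU, opposite ∠W+∠X]
2. ∠TUX = 50°  [same arc TX]
3. ∠UTX = 36°  [△TXU]
4. ∠TXW = 29°  [△TCX]
5. ∠WTX = 101°  [△WTX]

∠WTX = 101°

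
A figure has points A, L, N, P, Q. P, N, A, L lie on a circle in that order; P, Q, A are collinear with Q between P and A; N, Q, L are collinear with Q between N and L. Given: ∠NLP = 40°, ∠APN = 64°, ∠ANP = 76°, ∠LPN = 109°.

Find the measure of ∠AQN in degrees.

1. ∠LNP = 31°  [△PNL]
2. ∠NQP = 85°  [△PQN]
3. ∠AQN = 95°  [linear pair at Q on PA]

∠AQN = 95°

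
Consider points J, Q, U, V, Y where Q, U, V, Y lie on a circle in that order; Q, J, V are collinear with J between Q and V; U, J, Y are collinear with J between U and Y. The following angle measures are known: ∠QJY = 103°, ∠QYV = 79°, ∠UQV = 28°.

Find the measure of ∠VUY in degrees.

∠VUY = 26°

1. ∠UJV = 103°  [vertical angles at J]
2. ∠QUV = 101°  [cyclic QUVY, opposite ∠U+∠Y]
3. ∠QVU = 51°  [△QUV]
4. ∠VUY = 26°  [△UJV]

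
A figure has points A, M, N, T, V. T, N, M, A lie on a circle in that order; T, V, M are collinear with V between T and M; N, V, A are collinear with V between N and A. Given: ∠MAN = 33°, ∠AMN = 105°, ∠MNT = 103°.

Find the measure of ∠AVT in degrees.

1. ∠MTN = 33°  [same arc NM]
2. ∠ANM = 42°  [△NMA]
3. ∠NMT = 44°  [△TNM]
4. ∠ATM = 42°  [same arc MA]
5. ∠NAT = 44°  [same arc TN]
6. ∠AVT = 94°  [△TVA]

∠AVT = 94°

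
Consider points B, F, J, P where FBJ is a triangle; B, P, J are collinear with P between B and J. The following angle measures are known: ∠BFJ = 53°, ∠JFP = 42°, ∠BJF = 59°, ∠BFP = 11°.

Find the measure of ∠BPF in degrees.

∠BPF = 101°

1. ∠FBJ = 68°  [△FBJ]
2. ∠FBP = 68°  [P on ray BJ]
3. ∠BPF = 101°  [△FBP]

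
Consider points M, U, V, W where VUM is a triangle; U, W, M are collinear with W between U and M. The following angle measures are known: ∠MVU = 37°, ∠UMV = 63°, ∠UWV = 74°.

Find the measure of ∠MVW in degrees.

1. ∠VMW = 63°  [W on ray MU]
2. ∠MWV = 106°  [linear pair at W on UM]
3. ∠MVW = 11°  [△VWM]

∠MVW = 11°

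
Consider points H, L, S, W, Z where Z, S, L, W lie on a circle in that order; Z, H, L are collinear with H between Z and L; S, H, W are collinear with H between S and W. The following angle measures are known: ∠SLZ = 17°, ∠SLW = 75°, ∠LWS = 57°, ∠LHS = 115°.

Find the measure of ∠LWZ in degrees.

∠LWZ = 74°

1. ∠SWZ = 17°  [same arc ZS]
2. ∠SZW = 105°  [cyclic ZSLW, opposite ∠Z+∠L]
3. ∠WHZ = 115°  [vertical angles at H]
4. ∠WSZ = 58°  [△ZSW]
5. ∠LZW = 48°  [△ZHW]
6. ∠WLZ = 58°  [same arc ZW]
7. ∠LWZ = 74°  [△ZLW]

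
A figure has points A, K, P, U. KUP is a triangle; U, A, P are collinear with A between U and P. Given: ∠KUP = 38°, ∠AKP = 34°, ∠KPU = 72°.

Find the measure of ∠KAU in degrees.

1. ∠APK = 72°  [A on ray PU]
2. ∠KAP = 74°  [△KAP]
3. ∠KAU = 106°  [linear pair at A on UP]

∠KAU = 106°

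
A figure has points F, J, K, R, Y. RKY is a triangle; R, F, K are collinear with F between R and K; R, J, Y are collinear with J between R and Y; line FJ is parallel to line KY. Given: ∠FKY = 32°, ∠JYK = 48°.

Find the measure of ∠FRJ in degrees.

1. ∠RKY = 32°  [F on ray KR]
2. ∠KYR = 48°  [J on ray YR]
3. ∠KRY = 100°  [△RKY]
4. ∠FRJ = 100°  [F on RK, J on RY]

∠FRJ = 100°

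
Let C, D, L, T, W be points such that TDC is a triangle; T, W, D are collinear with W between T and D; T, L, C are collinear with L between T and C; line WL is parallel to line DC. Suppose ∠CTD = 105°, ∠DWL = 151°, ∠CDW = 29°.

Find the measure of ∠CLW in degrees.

∠CLW = 134°

1. ∠LTW = 105°  [W on TD, L on TC]
2. ∠LWT = 29°  [linear pair at W on TD]
3. ∠TLW = 46°  [△TWL]
4. ∠CLW = 134°  [linear pair at L on TC]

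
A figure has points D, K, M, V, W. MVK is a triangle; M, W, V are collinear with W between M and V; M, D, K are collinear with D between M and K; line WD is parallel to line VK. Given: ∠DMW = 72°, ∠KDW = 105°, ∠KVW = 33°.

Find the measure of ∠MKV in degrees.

1. ∠KMV = 72°  [W on MV, D on MK]
2. ∠KVM = 33°  [W on ray VM]
3. ∠MKV = 75°  [△MVK]

∠MKV = 75°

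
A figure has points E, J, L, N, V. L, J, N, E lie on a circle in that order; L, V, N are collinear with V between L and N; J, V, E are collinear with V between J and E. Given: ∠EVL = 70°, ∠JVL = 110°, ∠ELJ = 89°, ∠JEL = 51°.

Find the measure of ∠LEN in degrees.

1. ∠ELN = 59°  [△LVE]
2. ∠EJL = 40°  [△LJE]
3. ∠ENL = 40°  [same arc LE]
4. ∠LEN = 81°  [△LNE]

∠LEN = 81°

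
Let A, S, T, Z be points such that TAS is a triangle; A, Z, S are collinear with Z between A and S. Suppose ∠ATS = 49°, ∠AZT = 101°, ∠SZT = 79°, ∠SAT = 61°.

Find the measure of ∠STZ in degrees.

1. ∠AST = 70°  [△TAS]
2. ∠TSZ = 70°  [Z on ray SA]
3. ∠STZ = 31°  [△TZS]

∠STZ = 31°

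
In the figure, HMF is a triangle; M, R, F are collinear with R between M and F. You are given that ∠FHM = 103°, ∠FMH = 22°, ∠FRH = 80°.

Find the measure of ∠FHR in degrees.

1. ∠HFM = 55°  [△HMF]
2. ∠HFR = 55°  [R on ray FM]
3. ∠FHR = 45°  [△HRF]

∠FHR = 45°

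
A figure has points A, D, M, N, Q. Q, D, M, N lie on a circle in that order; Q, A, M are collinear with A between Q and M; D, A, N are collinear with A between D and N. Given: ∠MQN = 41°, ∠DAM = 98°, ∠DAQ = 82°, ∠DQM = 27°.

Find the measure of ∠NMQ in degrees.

∠NMQ = 71°

1. ∠MAN = 82°  [vertical angles at A]
2. ∠DNM = 27°  [same arc DM]
3. ∠NMQ = 71°  [△MAN]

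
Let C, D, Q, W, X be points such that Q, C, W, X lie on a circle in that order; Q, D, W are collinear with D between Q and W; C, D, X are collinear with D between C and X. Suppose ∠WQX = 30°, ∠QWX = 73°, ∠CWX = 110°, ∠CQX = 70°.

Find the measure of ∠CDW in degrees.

∠CDW = 113°

1. ∠WCX = 30°  [same arc WX]
2. ∠QCX = 73°  [same arc QX]
3. ∠CXQ = 37°  [△QCX]
4. ∠CWQ = 37°  [same arc QC]
5. ∠CDW = 113°  [△CDW]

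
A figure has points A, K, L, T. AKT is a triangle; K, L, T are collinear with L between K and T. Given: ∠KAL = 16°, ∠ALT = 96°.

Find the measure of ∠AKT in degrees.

∠AKT = 80°

1. ∠ALK = 84°  [linear pair at L on KT]
2. ∠AKL = 80°  [△AKL]
3. ∠AKT = 80°  [L on ray KT]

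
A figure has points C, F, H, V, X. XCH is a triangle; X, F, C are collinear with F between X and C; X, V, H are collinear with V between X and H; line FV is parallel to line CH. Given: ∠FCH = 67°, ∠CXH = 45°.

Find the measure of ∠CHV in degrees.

1. ∠HCX = 67°  [F on ray CX]
2. ∠CHX = 68°  [△XCH]
3. ∠CHV = 68°  [V on ray HX]

∠CHV = 68°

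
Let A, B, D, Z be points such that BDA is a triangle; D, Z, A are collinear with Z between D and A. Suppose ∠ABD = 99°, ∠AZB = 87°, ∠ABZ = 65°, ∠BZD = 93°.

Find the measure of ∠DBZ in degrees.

∠DBZ = 34°

1. ∠BAZ = 28°  [△BZA]
2. ∠BAD = 28°  [Z on ray AD]
3. ∠ADB = 53°  [△BDA]
4. ∠BDZ = 53°  [Z on ray DA]
5. ∠DBZ = 34°  [△BDZ]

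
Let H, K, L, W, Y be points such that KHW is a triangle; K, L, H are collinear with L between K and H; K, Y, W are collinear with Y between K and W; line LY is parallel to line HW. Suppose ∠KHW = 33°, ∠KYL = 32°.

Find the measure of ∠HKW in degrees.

1. ∠KLY = 33°  [LY∥HW, corresponding at L]
2. ∠LKY = 115°  [△KLY]
3. ∠HKW = 115°  [L on KH, Y on KW]

∠HKW = 115°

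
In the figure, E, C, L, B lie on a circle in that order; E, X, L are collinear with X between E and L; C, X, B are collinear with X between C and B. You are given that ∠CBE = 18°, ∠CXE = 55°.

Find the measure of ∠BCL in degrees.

∠BCL = 37°

1. ∠CLE = 18°  [same arc EC]
2. ∠CXL = 125°  [linear pair at X on EL]
3. ∠BCL = 37°  [△CXL]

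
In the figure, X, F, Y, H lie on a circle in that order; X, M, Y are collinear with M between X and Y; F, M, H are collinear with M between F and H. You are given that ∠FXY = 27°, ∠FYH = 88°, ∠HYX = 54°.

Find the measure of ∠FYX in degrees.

∠FYX = 34°

1. ∠FXH = 92°  [cyclic XFYH, opposite ∠X+∠Y]
2. ∠HFX = 54°  [same arc XH]
3. ∠FHX = 34°  [△XFH]
4. ∠FYX = 34°  [same arc XF]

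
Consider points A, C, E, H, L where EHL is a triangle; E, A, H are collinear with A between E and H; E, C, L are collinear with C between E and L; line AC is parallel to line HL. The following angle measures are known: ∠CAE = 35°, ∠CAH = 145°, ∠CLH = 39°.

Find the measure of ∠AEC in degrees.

1. ∠EHL = 35°  [AC∥HL, corresponding at A]
2. ∠ELH = 39°  [C on ray LE]
3. ∠HEL = 106°  [△EHL]
4. ∠AEC = 106°  [A on EH, C on EL]

∠AEC = 106°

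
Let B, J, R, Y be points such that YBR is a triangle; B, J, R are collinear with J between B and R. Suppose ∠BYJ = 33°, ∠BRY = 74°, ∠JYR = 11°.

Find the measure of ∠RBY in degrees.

1. ∠JRY = 74°  [J on ray RB]
2. ∠RJY = 95°  [△YJR]
3. ∠BJY = 85°  [linear pair at J on BR]
4. ∠JBY = 62°  [△YBJ]
5. ∠RBY = 62°  [J on ray BR]

∠RBY = 62°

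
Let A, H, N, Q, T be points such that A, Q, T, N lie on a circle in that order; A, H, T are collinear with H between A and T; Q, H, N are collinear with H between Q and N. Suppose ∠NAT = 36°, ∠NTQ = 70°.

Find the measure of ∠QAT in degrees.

∠QAT = 74°

1. ∠NQT = 36°  [same arc TN]
2. ∠QNT = 74°  [△QTN]
3. ∠QAT = 74°  [same arc QT]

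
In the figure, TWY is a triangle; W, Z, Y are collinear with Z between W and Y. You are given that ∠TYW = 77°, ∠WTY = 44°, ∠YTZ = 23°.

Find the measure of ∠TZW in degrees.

∠TZW = 100°

1. ∠TYZ = 77°  [Z on ray YW]
2. ∠TZY = 80°  [△TZY]
3. ∠TZW = 100°  [linear pair at Z on WY]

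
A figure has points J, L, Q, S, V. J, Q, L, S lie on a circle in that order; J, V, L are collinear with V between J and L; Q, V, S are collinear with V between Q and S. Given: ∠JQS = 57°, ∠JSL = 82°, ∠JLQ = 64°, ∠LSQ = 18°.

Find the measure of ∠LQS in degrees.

1. ∠JLS = 57°  [same arc JS]
2. ∠LJS = 41°  [△JLS]
3. ∠LQS = 41°  [same arc LS]

∠LQS = 41°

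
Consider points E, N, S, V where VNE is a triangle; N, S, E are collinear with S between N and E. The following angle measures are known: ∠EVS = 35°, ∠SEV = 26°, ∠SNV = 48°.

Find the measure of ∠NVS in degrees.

∠NVS = 71°

1. ∠ESV = 119°  [△VSE]
2. ∠NSV = 61°  [linear pair at S on NE]
3. ∠NVS = 71°  [△VNS]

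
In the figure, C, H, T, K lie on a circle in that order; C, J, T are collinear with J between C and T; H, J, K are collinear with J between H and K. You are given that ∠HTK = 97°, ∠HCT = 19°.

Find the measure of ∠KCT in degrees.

∠KCT = 64°

1. ∠HKT = 19°  [same arc HT]
2. ∠KHT = 64°  [△HTK]
3. ∠KCT = 64°  [same arc TK]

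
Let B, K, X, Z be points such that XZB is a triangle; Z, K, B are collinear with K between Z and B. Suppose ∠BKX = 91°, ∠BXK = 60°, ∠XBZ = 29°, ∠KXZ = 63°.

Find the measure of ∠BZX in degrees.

1. ∠XKZ = 89°  [linear pair at K on ZB]
2. ∠KZX = 28°  [△XZK]
3. ∠BZX = 28°  [K on ray ZB]

∠BZX = 28°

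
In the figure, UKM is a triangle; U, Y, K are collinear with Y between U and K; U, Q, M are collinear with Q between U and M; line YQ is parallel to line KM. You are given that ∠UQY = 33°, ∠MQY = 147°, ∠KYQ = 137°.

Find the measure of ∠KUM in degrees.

∠KUM = 104°

1. ∠QYU = 43°  [linear pair at Y on UK]
2. ∠QUY = 104°  [△UYQ]
3. ∠KUM = 104°  [Y on UK, Q on UM]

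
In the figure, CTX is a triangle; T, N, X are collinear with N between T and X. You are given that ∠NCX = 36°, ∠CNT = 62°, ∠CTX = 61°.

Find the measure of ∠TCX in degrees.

∠TCX = 93°

1. ∠CNX = 118°  [linear pair at N on TX]
2. ∠CXN = 26°  [△CNX]
3. ∠CXT = 26°  [N on ray XT]
4. ∠TCX = 93°  [△CTX]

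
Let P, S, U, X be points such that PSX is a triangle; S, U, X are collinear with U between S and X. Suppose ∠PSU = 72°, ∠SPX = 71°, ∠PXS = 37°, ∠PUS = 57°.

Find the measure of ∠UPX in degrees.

1. ∠PXU = 37°  [U on ray XS]
2. ∠PUX = 123°  [linear pair at U on SX]
3. ∠UPX = 20°  [△PUX]

∠UPX = 20°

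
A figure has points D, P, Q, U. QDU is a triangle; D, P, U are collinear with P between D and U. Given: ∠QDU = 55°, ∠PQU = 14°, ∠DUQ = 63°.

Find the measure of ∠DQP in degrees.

∠DQP = 48°

1. ∠PDQ = 55°  [P on ray DU]
2. ∠PUQ = 63°  [P on ray UD]
3. ∠QPU = 103°  [△QPU]
4. ∠DPQ = 77°  [linear pair at P on DU]
5. ∠DQP = 48°  [△QDP]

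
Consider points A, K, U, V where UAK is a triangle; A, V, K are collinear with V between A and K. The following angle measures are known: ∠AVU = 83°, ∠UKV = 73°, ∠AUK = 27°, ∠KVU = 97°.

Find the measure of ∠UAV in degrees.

1. ∠AKU = 73°  [V on ray KA]
2. ∠KAU = 80°  [△UAK]
3. ∠UAV = 80°  [V on ray AK]

∠UAV = 80°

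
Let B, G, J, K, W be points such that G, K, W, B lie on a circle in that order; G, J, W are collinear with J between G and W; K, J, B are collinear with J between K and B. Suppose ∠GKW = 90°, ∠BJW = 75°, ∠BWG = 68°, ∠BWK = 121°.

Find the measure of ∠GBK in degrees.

1. ∠GBW = 90°  [cyclic GKWB, opposite ∠K+∠B]
2. ∠BJG = 105°  [linear pair at J on GW]
3. ∠BGW = 22°  [△GWB]
4. ∠GBK = 53°  [△GJB]

∠GBK = 53°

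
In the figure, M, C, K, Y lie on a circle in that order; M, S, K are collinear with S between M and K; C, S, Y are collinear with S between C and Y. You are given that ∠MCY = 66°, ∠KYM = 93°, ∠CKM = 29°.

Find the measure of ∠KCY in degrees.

∠KCY = 21°

1. ∠MKY = 66°  [same arc MY]
2. ∠KMY = 21°  [△MKY]
3. ∠KCY = 21°  [same arc KY]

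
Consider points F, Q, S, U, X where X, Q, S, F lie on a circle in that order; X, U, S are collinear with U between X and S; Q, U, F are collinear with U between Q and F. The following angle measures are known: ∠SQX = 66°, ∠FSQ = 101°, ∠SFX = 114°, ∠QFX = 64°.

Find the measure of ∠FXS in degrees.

1. ∠FXQ = 79°  [cyclic XQSF, opposite ∠X+∠S]
2. ∠FQX = 37°  [△XQF]
3. ∠FSX = 37°  [same arc XF]
4. ∠FXS = 29°  [△XSF]

∠FXS = 29°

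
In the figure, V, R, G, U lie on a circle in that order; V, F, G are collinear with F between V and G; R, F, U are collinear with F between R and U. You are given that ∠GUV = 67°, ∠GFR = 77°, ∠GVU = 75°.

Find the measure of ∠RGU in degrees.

1. ∠UGV = 38°  [△VGU]
2. ∠UFV = 77°  [vertical angles at F]
3. ∠RUV = 28°  [△VFU]
4. ∠URV = 38°  [same arc VU]
5. ∠RVU = 114°  [△VRU]
6. ∠RGU = 66°  [cyclic VRGU, opposite ∠V+∠G]

∠RGU = 66°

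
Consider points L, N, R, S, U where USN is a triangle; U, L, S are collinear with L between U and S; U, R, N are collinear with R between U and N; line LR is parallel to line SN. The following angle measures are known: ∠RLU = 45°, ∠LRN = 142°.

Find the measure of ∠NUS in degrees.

∠NUS = 97°

1. ∠LRU = 38°  [linear pair at R on UN]
2. ∠LUR = 97°  [△ULR]
3. ∠NUS = 97°  [L on US, R on UN]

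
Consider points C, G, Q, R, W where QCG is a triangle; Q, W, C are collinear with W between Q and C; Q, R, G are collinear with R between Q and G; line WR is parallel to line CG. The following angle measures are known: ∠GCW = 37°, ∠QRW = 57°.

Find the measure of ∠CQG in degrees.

1. ∠GCQ = 37°  [W on ray CQ]
2. ∠CGQ = 57°  [WR∥CG, corresponding at R]
3. ∠CQG = 86°  [△QCG]

∠CQG = 86°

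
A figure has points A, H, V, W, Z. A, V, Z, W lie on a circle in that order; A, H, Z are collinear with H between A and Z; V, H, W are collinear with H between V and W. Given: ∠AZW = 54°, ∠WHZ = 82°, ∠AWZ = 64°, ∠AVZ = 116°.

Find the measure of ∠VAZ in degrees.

1. ∠AVW = 54°  [same arc AW]
2. ∠AHV = 82°  [vertical angles at H]
3. ∠VAZ = 44°  [△AHV]

∠VAZ = 44°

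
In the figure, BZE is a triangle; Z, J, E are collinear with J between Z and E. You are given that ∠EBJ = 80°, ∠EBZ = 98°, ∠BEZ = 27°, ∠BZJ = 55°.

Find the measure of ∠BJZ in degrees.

∠BJZ = 107°

1. ∠BEJ = 27°  [J on ray EZ]
2. ∠BJE = 73°  [△BJE]
3. ∠BJZ = 107°  [linear pair at J on ZE]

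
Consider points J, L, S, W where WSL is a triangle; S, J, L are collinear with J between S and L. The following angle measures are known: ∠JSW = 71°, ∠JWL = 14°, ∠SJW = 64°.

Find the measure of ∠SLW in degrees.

1. ∠LJW = 116°  [linear pair at J on SL]
2. ∠JLW = 50°  [△WJL]
3. ∠SLW = 50°  [J on ray LS]

∠SLW = 50°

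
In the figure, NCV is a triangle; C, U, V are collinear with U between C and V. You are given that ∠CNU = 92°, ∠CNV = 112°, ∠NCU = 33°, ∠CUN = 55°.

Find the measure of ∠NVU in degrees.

∠NVU = 35°

1. ∠NCV = 33°  [U on ray CV]
2. ∠CVN = 35°  [△NCV]
3. ∠NVU = 35°  [U on ray VC]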